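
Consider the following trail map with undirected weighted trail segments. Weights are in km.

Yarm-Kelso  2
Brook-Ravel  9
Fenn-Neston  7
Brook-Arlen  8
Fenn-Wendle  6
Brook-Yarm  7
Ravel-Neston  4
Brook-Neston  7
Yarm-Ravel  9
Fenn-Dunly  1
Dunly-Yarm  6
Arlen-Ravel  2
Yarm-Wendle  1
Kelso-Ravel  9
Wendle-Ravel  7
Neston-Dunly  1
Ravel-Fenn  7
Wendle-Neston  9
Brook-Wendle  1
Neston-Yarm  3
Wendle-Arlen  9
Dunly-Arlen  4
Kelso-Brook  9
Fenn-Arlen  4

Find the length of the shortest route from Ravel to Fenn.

6 km

Settle nodes by increasing distance from Ravel:
Ravel: 0
Arlen: 2  (via Ravel)
Neston: 4  (via Ravel)
Dunly: 5  (via Neston)
Fenn: 6  (via Arlen)
Shortest route: Ravel → Arlen → Fenn = 6 km.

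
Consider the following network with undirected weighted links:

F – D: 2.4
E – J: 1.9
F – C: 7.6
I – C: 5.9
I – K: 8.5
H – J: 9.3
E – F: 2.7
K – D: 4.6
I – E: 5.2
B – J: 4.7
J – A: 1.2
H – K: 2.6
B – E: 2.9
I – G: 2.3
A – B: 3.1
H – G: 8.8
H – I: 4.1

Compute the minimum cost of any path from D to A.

Settle nodes by increasing distance from D:
D: 0
F: 2.4  (via D)
K: 4.6  (via D)
E: 5.1  (via F)
J: 7  (via E)
H: 7.2  (via K)
B: 8  (via E)
A: 8.2  (via J)
Shortest route: D → F → E → J → A = 8.2.

8.2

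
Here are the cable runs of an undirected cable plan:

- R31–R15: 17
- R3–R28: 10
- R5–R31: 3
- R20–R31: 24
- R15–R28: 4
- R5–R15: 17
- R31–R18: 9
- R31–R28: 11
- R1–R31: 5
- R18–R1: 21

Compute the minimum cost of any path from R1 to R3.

Enumerating some paths:
R1 - R31 - R5 - R15 - R28 - R3: 5+3+17+4+10 = 39
R1 - R31 - R28 - R3: 5+11+10 = 26
R1 - R31 - R15 - R28 - R3: 5+17+4+10 = 36
The minimum is 26 via R1 - R31 - R28 - R3.

26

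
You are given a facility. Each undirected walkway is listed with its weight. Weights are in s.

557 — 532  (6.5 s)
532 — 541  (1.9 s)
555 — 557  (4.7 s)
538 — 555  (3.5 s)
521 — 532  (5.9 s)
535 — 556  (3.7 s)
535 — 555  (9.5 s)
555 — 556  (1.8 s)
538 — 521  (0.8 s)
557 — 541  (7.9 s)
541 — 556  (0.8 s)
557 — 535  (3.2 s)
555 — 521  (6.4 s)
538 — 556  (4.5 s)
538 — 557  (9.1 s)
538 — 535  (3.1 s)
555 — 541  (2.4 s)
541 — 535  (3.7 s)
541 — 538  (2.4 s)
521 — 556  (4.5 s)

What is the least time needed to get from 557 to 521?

Compare a few routes:
557–535–538–521: 3.2+3.1+0.8 = 7.1
557–555–538–521: 4.7+3.5+0.8 = 9
The minimum is 7.1 s via 557–535–538–521.

7.1 s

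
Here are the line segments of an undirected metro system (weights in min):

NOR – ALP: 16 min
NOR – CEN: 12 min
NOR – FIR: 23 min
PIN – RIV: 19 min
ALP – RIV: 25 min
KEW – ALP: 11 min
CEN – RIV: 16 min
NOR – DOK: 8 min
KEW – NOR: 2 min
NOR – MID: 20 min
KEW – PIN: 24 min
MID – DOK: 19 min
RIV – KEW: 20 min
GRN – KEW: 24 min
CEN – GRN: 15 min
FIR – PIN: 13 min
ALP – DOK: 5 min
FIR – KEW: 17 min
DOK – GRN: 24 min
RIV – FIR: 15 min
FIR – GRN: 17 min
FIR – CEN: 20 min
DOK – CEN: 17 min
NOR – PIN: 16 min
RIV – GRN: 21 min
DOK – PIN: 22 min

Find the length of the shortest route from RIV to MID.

42 min

Running Dijkstra from RIV:
RIV: 0
FIR: 15  (via RIV)
CEN: 16  (via RIV)
PIN: 19  (via RIV)
KEW: 20  (via RIV)
GRN: 21  (via RIV)
NOR: 22  (via KEW)
ALP: 25  (via RIV)
DOK: 30  (via NOR)
MID: 42  (via NOR)
Shortest route: RIV–KEW–NOR–MID = 42 min.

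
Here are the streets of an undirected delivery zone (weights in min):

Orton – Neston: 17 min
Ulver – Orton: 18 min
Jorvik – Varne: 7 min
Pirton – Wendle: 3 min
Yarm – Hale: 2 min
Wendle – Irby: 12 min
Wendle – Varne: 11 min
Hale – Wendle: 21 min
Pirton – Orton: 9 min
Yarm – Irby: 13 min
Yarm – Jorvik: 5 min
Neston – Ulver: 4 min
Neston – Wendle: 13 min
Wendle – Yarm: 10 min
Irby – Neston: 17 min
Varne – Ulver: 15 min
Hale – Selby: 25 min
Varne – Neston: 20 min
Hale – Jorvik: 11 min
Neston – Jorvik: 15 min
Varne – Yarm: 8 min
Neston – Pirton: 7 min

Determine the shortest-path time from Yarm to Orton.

Settle nodes by increasing distance from Yarm:
Yarm: 0
Hale: 2  (via Yarm)
Jorvik: 5  (via Yarm)
Varne: 8  (via Yarm)
Wendle: 10  (via Yarm)
Pirton: 13  (via Wendle)
Irby: 13  (via Yarm)
Neston: 20  (via Jorvik)
Orton: 22  (via Pirton)
Shortest route: Yarm → Wendle → Pirton → Orton = 22 min.

22 min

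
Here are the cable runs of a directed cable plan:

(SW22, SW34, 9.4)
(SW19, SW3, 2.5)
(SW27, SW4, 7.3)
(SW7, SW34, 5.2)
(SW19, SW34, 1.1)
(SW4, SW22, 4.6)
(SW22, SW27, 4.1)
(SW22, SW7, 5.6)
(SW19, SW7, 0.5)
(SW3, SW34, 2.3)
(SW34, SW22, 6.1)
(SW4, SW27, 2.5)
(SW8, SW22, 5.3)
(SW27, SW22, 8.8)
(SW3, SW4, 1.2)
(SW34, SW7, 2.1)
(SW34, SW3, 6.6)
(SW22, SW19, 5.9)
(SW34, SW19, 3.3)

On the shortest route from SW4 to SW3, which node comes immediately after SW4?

SW22

Candidate routes:
SW4 → SW27 → SW22 → SW19 → SW3: 2.5+8.8+5.9+2.5 = 19.7
SW4 → SW22 → SW19 → SW34 → SW3: 4.6+5.9+1.1+6.6 = 18.2
SW4 → SW22 → SW19 → SW3: 4.6+5.9+2.5 = 13
Cheapest is SW4 → SW22 → SW19 → SW3 at 13.
So from SW4 the first move is to SW22.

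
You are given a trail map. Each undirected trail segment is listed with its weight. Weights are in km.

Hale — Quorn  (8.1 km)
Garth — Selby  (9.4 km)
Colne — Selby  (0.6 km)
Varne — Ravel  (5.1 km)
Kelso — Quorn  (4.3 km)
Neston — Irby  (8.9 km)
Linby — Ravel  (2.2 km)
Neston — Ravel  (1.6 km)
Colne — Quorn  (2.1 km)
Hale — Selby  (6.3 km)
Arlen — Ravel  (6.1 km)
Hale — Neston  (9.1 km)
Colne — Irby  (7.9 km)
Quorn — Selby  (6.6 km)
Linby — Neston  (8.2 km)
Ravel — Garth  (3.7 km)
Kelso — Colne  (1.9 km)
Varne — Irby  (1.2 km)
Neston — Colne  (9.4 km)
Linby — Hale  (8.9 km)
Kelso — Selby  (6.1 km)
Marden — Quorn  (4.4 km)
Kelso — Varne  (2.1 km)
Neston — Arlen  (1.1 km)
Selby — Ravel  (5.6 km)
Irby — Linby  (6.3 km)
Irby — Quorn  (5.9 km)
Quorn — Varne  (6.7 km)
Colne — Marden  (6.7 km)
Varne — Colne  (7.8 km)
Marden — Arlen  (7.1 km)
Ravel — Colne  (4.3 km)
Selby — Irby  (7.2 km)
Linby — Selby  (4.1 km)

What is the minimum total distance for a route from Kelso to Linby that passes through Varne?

9.4 km

Shortest Kelso→Varne: Kelso–Varne = 2.1
Best Varne to Linby: Varne–Ravel–Linby costing 7.3
Total via Varne: 2.1 + 7.3 = 9.4 km.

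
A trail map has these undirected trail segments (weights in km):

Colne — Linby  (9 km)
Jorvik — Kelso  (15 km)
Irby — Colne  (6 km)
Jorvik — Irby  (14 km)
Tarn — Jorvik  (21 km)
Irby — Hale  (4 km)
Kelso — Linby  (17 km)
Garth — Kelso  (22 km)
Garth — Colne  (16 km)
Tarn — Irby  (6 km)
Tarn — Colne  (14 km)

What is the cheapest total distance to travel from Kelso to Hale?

Enumerating some paths:
Kelso–Linby–Colne–Irby–Hale: 17+9+6+4 = 36
Kelso–Jorvik–Irby–Hale: 15+14+4 = 33
Kelso–Garth–Colne–Irby–Hale: 22+16+6+4 = 48
Kelso–Jorvik–Tarn–Irby–Hale: 15+21+6+4 = 46
The minimum is 33 km via Kelso–Jorvik–Irby–Hale.

33 km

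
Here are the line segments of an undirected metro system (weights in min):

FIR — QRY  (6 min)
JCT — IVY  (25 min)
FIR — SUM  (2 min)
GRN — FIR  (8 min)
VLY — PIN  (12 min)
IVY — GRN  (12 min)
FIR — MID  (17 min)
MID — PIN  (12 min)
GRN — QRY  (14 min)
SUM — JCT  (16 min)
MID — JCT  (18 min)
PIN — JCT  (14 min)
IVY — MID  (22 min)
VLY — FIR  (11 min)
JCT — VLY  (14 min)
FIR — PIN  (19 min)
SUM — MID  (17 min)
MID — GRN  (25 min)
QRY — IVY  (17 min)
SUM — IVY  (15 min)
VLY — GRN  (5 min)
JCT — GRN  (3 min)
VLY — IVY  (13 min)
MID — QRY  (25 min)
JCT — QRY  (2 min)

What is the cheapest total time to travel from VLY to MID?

24 min

Candidate routes:
VLY - GRN - JCT - MID: 5+3+18 = 26
VLY - PIN - MID: 12+12 = 24
VLY - GRN - MID: 5+25 = 30
VLY - FIR - MID: 11+17 = 28
The minimum is 24 min via VLY - PIN - MID.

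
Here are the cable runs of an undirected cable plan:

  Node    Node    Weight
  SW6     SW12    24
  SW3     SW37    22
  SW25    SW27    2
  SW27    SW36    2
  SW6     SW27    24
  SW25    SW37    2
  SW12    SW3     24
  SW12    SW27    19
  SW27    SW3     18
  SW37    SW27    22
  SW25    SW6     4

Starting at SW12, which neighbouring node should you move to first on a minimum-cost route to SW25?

Enumerating some paths:
SW12–SW6–SW25: 24+4 = 28
SW12–SW27–SW25: 19+2 = 21
SW12–SW27–SW37–SW25: 19+22+2 = 43
The minimum is 21 via SW12–SW27–SW25.
So from SW12 the first move is to SW27.

SW27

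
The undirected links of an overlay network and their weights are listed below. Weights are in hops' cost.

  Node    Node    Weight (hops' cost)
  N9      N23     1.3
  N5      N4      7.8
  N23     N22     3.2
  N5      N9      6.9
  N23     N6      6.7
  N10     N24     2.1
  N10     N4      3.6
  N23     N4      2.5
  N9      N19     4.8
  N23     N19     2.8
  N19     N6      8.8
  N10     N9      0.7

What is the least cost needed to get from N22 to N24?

7.3 hops' cost

Running Dijkstra from N22:
N22: 0
N23: 3.2  (via N22)
N9: 4.5  (via N23)
N10: 5.2  (via N9)
N4: 5.7  (via N23)
N19: 6  (via N23)
N24: 7.3  (via N10)
Shortest route: N22–N23–N9–N10–N24 = 7.3 hops' cost.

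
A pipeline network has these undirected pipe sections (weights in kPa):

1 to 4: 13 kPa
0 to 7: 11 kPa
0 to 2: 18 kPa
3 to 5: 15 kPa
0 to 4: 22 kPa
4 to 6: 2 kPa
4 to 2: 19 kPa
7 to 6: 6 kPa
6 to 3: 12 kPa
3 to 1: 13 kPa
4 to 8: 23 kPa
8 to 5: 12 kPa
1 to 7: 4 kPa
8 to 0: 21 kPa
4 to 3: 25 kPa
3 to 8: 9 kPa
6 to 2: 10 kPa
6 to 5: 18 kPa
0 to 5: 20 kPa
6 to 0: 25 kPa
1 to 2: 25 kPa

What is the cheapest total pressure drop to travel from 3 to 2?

Enumerating some paths:
3 - 6 - 2: 12+10 = 22
3 - 1 - 7 - 6 - 2: 13+4+6+10 = 33
3 - 6 - 4 - 2: 12+2+19 = 33
Cheapest is 3 - 6 - 2 at 22 kPa.

22 kPa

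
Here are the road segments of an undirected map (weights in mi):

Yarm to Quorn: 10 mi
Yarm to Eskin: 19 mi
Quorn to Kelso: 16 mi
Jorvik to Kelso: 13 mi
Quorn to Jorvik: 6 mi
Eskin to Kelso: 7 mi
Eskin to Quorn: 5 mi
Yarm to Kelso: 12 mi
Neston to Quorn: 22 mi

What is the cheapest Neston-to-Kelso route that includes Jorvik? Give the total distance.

41 mi

Shortest Neston→Jorvik: Neston–Quorn–Jorvik = 28
Shortest Jorvik→Kelso: Jorvik–Kelso = 13
Total via Jorvik: 28 + 13 = 41 mi.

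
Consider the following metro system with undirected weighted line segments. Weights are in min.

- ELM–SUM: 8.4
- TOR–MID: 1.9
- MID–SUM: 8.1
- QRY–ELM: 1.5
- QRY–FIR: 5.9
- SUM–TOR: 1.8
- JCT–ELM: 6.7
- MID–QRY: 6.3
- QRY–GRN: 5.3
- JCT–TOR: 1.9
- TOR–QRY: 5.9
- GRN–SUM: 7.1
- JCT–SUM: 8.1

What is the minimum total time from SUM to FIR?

13.6 min

Running Dijkstra from SUM:
SUM: 0
TOR: 1.8  (via SUM)
MID: 3.7  (via TOR)
JCT: 3.7  (via TOR)
GRN: 7.1  (via SUM)
QRY: 7.7  (via TOR)
ELM: 8.4  (via SUM)
FIR: 13.6  (via QRY)
Shortest route: SUM → TOR → QRY → FIR = 13.6 min.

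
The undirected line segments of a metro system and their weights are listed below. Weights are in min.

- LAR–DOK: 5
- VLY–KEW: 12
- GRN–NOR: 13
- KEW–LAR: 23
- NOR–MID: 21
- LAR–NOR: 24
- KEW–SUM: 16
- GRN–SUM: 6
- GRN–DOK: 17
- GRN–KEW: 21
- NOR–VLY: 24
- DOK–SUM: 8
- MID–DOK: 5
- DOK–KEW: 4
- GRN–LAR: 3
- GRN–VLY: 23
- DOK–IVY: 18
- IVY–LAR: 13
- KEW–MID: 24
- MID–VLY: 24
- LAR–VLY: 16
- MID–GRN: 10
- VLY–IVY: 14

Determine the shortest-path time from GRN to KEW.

Settle nodes by increasing distance from GRN:
GRN: 0
LAR: 3  (via GRN)
SUM: 6  (via GRN)
DOK: 8  (via LAR)
MID: 10  (via GRN)
KEW: 12  (via DOK)
Shortest route: GRN–LAR–DOK–KEW = 12 min.

12 min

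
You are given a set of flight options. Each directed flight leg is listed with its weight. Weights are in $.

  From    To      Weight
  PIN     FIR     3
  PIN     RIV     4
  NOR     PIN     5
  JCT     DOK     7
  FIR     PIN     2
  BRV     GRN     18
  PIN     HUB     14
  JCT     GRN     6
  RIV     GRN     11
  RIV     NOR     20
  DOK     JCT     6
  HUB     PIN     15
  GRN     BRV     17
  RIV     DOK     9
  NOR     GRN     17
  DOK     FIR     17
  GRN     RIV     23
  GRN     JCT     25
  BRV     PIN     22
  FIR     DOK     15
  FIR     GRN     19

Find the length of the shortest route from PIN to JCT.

$19

Shortest distances from PIN:
PIN: 0
FIR: 3  (via PIN)
RIV: 4  (via PIN)
DOK: 13  (via RIV)
HUB: 14  (via PIN)
GRN: 15  (via RIV)
JCT: 19  (via DOK)
Shortest route: PIN–RIV–DOK–JCT = $19.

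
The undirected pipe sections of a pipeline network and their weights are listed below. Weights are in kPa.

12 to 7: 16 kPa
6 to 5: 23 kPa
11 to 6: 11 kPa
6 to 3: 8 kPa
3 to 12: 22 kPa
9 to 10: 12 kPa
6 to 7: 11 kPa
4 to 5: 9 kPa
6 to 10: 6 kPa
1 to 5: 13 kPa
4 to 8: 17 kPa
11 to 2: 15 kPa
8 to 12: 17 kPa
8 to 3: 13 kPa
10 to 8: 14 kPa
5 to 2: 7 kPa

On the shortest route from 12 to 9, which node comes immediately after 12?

Compare a few routes:
12–3–6–10–9: 22+8+6+12 = 48
12–7–6–10–9: 16+11+6+12 = 45
12–8–3–6–10–9: 17+13+8+6+12 = 56
12–8–10–9: 17+14+12 = 43
The minimum is 43 kPa via 12–8–10–9.
So from 12 the first move is to 8.

8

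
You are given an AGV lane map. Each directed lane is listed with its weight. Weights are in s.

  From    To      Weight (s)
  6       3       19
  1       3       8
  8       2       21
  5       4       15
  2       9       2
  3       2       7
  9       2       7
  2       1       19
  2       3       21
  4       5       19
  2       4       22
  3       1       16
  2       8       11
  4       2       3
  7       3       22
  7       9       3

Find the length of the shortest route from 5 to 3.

Candidate routes:
5 → 4 → 2 → 1 → 3: 15+3+19+8 = 45
5 → 4 → 2 → 3: 15+3+21 = 39
Cheapest is 5 → 4 → 2 → 3 at 39 s.

39 s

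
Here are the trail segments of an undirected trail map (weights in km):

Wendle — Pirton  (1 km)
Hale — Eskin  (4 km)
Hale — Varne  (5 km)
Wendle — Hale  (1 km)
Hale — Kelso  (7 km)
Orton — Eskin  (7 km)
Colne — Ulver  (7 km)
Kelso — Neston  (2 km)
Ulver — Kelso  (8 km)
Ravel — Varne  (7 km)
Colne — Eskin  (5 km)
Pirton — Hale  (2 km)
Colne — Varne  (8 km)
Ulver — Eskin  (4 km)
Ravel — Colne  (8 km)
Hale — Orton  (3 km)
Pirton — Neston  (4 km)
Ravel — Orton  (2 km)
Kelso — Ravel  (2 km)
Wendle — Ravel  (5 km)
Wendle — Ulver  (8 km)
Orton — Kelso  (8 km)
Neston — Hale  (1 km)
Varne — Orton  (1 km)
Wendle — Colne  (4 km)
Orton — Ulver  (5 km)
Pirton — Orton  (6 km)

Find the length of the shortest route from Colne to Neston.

6 km

Candidate routes:
Colne → Wendle → Pirton → Neston: 4+1+4 = 9
Colne → Wendle → Hale → Neston: 4+1+1 = 6
Colne → Wendle → Pirton → Hale → Neston: 4+1+2+1 = 8
Cheapest is Colne → Wendle → Hale → Neston at 6 km.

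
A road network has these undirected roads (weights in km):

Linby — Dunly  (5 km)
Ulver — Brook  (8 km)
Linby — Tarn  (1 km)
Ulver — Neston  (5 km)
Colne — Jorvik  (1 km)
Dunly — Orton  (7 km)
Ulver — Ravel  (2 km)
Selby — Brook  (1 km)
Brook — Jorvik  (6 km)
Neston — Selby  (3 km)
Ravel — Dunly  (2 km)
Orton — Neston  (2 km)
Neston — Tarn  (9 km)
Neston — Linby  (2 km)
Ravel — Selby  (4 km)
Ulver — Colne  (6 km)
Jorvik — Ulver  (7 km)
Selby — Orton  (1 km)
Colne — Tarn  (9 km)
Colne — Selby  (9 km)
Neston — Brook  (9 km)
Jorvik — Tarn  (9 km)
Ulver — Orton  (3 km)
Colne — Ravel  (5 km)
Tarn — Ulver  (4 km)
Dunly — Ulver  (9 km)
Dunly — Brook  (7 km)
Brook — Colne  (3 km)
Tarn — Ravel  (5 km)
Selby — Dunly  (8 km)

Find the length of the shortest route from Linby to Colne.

9 km

Running Dijkstra from Linby:
Linby: 0
Tarn: 1  (via Linby)
Neston: 2  (via Linby)
Orton: 4  (via Neston)
Selby: 5  (via Neston)
Dunly: 5  (via Linby)
Ulver: 5  (via Tarn)
Brook: 6  (via Selby)
Ravel: 6  (via Tarn)
Colne: 9  (via Brook)
Shortest route: Linby → Neston → Selby → Brook → Colne = 9 km.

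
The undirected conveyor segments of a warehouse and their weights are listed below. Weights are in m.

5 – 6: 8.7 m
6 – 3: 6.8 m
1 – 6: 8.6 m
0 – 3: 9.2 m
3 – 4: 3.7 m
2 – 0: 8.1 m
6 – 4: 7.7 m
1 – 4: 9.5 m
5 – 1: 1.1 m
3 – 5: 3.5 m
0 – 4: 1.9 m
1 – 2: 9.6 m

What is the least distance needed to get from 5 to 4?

7.2 m

Candidate routes:
5 → 3 → 4: 3.5+3.7 = 7.2
5 → 3 → 0 → 4: 3.5+9.2+1.9 = 14.6
5 → 1 → 4: 1.1+9.5 = 10.6
The minimum is 7.2 m via 5 → 3 → 4.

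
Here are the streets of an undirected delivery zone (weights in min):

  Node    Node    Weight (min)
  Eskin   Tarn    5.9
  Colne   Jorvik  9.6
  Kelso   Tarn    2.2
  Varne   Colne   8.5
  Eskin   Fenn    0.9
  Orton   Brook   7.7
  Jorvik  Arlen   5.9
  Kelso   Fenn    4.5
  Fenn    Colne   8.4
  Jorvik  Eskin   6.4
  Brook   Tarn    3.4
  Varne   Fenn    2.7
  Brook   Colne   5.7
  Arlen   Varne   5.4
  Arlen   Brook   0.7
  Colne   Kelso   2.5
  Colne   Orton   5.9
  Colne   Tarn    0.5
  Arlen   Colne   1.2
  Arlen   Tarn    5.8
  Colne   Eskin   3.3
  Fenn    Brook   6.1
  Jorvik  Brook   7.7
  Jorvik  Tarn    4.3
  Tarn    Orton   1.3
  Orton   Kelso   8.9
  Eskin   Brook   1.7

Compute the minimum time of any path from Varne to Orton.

8.4 min

Running Dijkstra from Varne:
Varne: 0
Fenn: 2.7  (via Varne)
Eskin: 3.6  (via Fenn)
Brook: 5.3  (via Eskin)
Arlen: 5.4  (via Varne)
Colne: 6.6  (via Arlen)
Tarn: 7.1  (via Colne)
Kelso: 7.2  (via Fenn)
Orton: 8.4  (via Tarn)
Shortest route: Varne → Arlen → Colne → Tarn → Orton = 8.4 min.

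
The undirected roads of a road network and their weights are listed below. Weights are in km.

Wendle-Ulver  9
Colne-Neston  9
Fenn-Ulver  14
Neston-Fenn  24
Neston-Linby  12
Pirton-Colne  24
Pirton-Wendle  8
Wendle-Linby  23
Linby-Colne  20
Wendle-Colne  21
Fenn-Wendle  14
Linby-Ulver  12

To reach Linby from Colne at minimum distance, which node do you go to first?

Enumerating some paths:
Colne - Linby: 20 = 20
Colne - Wendle - Ulver - Linby: 21+9+12 = 42
Colne - Neston - Linby: 9+12 = 21
The minimum is 20 km via Colne - Linby.
So from Colne the first move is to Linby.

Linby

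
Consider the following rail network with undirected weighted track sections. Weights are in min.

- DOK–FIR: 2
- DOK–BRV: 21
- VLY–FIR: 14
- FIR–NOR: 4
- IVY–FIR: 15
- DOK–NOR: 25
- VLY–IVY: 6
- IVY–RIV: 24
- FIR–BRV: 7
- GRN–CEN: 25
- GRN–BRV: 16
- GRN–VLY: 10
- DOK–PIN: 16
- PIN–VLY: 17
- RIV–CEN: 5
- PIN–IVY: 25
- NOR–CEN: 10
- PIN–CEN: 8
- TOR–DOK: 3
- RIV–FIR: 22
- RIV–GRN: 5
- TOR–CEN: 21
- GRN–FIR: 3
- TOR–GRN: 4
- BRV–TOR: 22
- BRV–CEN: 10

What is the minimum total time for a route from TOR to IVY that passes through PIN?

Shortest TOR→PIN: TOR–DOK–PIN = 19
Shortest PIN→IVY: PIN–VLY–IVY = 23
Total via PIN: 19 + 23 = 42 min.

42 min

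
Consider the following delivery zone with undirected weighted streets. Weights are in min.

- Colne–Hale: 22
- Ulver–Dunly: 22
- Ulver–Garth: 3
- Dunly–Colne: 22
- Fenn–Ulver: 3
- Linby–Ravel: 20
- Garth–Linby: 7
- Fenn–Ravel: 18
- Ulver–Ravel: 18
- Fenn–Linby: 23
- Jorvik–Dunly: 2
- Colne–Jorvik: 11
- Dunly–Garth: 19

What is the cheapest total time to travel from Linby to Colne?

39 min

Compare a few routes:
Linby - Garth - Dunly - Jorvik - Colne: 7+19+2+11 = 39
Linby - Garth - Ulver - Dunly - Jorvik - Colne: 7+3+22+2+11 = 45
Linby - Garth - Ulver - Dunly - Colne: 7+3+22+22 = 54
Linby - Garth - Dunly - Colne: 7+19+22 = 48
The minimum is 39 min via Linby - Garth - Dunly - Jorvik - Colne.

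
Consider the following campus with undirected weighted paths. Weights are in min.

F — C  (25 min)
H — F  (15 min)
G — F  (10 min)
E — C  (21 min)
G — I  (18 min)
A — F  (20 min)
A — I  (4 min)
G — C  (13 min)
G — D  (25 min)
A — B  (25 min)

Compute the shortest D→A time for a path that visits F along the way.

55 min

Best D to F: D–G–F costing 35
Shortest F→A: F–A = 20
Total via F: 35 + 20 = 55 min.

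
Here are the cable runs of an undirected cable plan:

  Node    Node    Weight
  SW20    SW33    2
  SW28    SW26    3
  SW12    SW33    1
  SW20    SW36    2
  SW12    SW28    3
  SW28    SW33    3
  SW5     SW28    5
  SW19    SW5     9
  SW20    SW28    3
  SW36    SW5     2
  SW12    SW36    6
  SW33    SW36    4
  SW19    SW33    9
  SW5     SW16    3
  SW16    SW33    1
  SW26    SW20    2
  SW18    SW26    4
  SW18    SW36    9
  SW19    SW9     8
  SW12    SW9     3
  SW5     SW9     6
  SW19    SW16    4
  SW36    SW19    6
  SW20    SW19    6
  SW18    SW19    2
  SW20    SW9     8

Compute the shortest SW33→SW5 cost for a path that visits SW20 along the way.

Best SW33 to SW20: SW33 → SW20 costing 2
Best SW20 to SW5: SW20 → SW36 → SW5 costing 4
Total via SW20: 2 + 4 = 6.

6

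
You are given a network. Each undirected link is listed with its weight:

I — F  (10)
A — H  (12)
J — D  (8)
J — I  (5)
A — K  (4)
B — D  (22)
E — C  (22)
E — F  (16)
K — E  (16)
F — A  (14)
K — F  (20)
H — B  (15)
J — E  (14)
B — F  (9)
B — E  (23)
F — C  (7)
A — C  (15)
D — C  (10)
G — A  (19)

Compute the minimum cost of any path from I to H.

34

Compare a few routes:
I → F → A → H: 10+14+12 = 36
I → F → C → A → H: 10+7+15+12 = 44
I → F → K → A → H: 10+20+4+12 = 46
I → F → B → H: 10+9+15 = 34
Cheapest is I → F → B → H at 34.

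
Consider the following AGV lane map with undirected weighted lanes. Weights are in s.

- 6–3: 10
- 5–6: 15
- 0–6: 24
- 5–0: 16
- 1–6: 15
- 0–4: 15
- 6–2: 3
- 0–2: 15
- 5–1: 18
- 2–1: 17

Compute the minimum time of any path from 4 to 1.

Running Dijkstra from 4:
4: 0
0: 15  (via 4)
2: 30  (via 0)
5: 31  (via 0)
6: 33  (via 2)
3: 43  (via 6)
1: 47  (via 2)
Shortest route: 4–0–2–1 = 47 s.

47 s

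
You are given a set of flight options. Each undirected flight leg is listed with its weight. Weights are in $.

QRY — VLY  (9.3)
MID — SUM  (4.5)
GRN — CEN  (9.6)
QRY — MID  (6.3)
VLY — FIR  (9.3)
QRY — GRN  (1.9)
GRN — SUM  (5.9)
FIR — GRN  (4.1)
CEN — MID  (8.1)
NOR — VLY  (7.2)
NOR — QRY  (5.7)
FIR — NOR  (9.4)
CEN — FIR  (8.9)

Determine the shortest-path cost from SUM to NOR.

$13.5

Compare a few routes:
SUM–GRN–QRY–NOR: 5.9+1.9+5.7 = 13.5
SUM–MID–QRY–NOR: 4.5+6.3+5.7 = 16.5
Cheapest is SUM–GRN–QRY–NOR at $13.5.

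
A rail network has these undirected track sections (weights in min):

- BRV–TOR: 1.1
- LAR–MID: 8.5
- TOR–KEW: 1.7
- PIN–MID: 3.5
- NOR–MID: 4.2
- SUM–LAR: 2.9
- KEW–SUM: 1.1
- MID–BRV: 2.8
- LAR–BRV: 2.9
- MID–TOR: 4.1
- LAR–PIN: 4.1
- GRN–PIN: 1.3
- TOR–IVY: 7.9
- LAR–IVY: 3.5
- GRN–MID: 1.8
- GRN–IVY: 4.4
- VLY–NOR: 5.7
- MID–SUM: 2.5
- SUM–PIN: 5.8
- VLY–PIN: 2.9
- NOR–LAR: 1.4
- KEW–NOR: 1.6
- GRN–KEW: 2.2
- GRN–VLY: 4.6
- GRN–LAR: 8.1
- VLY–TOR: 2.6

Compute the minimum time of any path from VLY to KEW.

4.3 min

Shortest distances from VLY:
VLY: 0
TOR: 2.6  (via VLY)
PIN: 2.9  (via VLY)
BRV: 3.7  (via TOR)
GRN: 4.2  (via PIN)
KEW: 4.3  (via TOR)
Shortest route: VLY–TOR–KEW = 4.3 min.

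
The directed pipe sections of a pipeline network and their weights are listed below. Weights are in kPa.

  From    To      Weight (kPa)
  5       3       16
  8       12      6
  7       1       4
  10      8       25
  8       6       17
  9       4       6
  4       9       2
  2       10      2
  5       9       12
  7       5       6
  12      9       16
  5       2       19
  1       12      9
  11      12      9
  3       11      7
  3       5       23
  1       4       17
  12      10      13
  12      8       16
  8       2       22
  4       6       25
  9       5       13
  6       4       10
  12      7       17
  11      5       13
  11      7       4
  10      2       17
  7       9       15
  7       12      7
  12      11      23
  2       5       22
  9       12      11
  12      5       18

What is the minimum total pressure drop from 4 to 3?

31 kPa

Candidate routes:
4–9–5–3: 2+13+16 = 31
4–9–12–11–7–5–3: 2+11+23+4+6+16 = 62
4–9–12–7–5–3: 2+11+17+6+16 = 52
4–9–12–5–3: 2+11+18+16 = 47
The minimum is 31 kPa via 4–9–5–3.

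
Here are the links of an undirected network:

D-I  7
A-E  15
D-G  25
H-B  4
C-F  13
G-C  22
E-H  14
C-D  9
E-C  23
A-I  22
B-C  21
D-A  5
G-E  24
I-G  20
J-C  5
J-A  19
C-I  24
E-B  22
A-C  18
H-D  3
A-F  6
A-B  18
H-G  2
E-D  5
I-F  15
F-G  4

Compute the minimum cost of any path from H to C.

Enumerating some paths:
H–G–F–C: 2+4+13 = 19
H–G–C: 2+22 = 24
H–D–C: 3+9 = 12
Cheapest is H–D–C at 12.

12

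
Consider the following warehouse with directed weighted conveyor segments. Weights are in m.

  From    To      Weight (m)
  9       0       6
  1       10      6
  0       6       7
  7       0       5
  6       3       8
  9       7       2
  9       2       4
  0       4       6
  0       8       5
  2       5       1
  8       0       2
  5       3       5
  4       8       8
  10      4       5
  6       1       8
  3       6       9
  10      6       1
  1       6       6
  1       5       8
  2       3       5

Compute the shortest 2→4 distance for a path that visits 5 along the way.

34 m

Best 2 to 5: 2 → 5 costing 1
Best 5 to 4: 5 → 3 → 6 → 1 → 10 → 4 costing 33
Total via 5: 1 + 33 = 34 m.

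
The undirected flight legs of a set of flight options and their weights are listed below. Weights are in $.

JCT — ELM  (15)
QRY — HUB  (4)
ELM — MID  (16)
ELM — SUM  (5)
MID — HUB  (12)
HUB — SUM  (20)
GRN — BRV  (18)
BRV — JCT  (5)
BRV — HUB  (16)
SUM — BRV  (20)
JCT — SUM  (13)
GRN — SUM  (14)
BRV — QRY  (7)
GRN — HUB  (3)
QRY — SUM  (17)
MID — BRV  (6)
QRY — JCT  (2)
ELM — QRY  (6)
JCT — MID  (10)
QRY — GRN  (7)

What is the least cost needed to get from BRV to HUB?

$11

Settle nodes by increasing distance from BRV:
BRV: 0
JCT: 5  (via BRV)
MID: 6  (via BRV)
QRY: 7  (via BRV)
HUB: 11  (via QRY)
Shortest route: BRV → QRY → HUB = $11.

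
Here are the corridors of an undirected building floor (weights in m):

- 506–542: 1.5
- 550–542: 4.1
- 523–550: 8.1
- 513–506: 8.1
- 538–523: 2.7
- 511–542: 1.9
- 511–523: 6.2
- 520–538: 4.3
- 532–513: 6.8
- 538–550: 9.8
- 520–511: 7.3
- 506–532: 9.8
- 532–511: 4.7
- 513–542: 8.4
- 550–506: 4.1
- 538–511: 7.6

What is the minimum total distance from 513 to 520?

17.6 m

Compare a few routes:
513 - 532 - 511 - 520: 6.8+4.7+7.3 = 18.8
513 - 542 - 511 - 538 - 520: 8.4+1.9+7.6+4.3 = 22.2
513 - 506 - 542 - 511 - 520: 8.1+1.5+1.9+7.3 = 18.8
513 - 542 - 511 - 520: 8.4+1.9+7.3 = 17.6
The minimum is 17.6 m via 513 - 542 - 511 - 520.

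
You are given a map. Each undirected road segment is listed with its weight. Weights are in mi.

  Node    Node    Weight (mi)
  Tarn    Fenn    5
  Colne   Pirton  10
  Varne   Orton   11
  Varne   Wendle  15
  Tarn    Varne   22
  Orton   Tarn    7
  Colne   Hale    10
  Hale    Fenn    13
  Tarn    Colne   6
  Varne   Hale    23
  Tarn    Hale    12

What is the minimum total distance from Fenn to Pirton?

21 mi

Compare a few routes:
Fenn - Tarn - Hale - Colne - Pirton: 5+12+10+10 = 37
Fenn - Hale - Tarn - Colne - Pirton: 13+12+6+10 = 41
Fenn - Tarn - Colne - Pirton: 5+6+10 = 21
Fenn - Hale - Colne - Pirton: 13+10+10 = 33
Cheapest is Fenn - Tarn - Colne - Pirton at 21 mi.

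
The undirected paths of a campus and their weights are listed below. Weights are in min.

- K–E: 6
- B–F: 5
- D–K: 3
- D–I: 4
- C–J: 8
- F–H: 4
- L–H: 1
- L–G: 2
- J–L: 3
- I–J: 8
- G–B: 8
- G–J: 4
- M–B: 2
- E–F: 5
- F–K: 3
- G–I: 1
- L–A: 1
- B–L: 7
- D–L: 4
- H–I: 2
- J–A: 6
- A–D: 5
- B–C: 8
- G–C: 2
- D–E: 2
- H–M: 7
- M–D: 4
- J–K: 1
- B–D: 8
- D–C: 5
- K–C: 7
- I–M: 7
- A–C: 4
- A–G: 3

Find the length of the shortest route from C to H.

5 min

Running Dijkstra from C:
C: 0
G: 2  (via C)
I: 3  (via G)
A: 4  (via C)
L: 4  (via G)
D: 5  (via C)
H: 5  (via I)
Shortest route: C → G → I → H = 5 min.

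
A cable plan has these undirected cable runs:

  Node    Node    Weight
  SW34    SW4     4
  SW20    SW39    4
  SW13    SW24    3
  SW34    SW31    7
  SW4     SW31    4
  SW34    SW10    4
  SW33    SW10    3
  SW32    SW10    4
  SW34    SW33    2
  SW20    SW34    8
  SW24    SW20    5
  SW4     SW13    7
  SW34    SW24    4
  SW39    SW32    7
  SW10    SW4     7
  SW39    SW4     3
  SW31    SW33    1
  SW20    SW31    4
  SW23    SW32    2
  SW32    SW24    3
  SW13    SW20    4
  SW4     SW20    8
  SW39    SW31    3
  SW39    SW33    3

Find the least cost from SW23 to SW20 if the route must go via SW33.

14

Best SW23 to SW33: SW23 → SW32 → SW10 → SW33 costing 9
Shortest SW33→SW20: SW33 → SW31 → SW20 = 5
Total via SW33: 9 + 5 = 14.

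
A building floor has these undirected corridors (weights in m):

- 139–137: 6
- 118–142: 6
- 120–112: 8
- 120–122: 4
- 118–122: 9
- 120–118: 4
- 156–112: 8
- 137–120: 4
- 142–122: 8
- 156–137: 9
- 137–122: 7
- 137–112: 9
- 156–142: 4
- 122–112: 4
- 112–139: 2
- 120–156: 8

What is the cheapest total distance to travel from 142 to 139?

14 m

Running Dijkstra from 142:
142: 0
156: 4  (via 142)
118: 6  (via 142)
122: 8  (via 142)
120: 10  (via 118)
112: 12  (via 156)
137: 13  (via 156)
139: 14  (via 112)
Shortest route: 142–156–112–139 = 14 m.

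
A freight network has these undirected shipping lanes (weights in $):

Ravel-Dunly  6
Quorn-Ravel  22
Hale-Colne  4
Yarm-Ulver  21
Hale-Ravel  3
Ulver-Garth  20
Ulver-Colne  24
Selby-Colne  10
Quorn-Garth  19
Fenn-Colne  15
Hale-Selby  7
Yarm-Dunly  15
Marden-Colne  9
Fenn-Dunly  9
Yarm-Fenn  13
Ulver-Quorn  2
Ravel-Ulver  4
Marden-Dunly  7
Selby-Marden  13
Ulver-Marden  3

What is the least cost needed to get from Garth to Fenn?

Settle nodes by increasing distance from Garth:
Garth: 0
Quorn: 19  (via Garth)
Ulver: 20  (via Garth)
Marden: 23  (via Ulver)
Ravel: 24  (via Ulver)
Hale: 27  (via Ravel)
Dunly: 30  (via Marden)
Colne: 31  (via Hale)
Selby: 34  (via Hale)
Fenn: 39  (via Dunly)
Shortest route: Garth–Ulver–Marden–Dunly–Fenn = $39.

$39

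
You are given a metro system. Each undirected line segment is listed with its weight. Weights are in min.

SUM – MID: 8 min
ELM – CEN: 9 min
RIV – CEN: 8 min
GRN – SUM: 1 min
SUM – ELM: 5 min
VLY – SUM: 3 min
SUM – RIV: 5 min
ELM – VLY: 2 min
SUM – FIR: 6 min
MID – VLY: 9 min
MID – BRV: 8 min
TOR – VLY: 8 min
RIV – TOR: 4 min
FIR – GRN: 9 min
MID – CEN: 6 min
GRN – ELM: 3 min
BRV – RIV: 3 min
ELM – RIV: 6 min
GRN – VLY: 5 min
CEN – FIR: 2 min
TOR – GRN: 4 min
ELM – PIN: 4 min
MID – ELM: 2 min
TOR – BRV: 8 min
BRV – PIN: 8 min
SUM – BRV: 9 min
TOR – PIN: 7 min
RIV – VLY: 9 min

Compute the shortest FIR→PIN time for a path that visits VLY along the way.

15 min

Best FIR to VLY: FIR–SUM–VLY costing 9
Shortest VLY→PIN: VLY–ELM–PIN = 6
Total via VLY: 9 + 6 = 15 min.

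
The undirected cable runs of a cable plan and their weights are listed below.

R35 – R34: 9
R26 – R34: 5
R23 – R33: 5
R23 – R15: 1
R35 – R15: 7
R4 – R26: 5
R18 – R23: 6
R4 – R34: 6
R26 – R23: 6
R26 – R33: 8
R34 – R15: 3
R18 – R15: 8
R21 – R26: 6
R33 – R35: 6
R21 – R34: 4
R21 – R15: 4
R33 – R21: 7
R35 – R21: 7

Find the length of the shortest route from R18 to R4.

Running Dijkstra from R18:
R18: 0
R23: 6  (via R18)
R15: 7  (via R23)
R34: 10  (via R15)
R33: 11  (via R23)
R21: 11  (via R15)
R26: 12  (via R23)
R35: 14  (via R15)
R4: 16  (via R34)
Shortest route: R18 → R23 → R15 → R34 → R4 = 16.

16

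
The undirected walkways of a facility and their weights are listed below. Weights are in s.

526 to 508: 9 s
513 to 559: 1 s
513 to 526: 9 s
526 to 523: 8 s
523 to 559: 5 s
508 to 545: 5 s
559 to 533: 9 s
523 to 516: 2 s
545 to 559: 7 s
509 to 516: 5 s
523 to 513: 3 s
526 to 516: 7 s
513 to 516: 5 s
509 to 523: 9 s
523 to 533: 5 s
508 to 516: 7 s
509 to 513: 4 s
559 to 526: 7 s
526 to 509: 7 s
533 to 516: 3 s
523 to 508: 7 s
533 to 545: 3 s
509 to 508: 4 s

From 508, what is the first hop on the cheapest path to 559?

509

Enumerating some paths:
508–545–559: 5+7 = 12
508–523–513–559: 7+3+1 = 11
508–509–513–559: 4+4+1 = 9
Cheapest is 508–509–513–559 at 9 s.
So from 508 the first move is to 509.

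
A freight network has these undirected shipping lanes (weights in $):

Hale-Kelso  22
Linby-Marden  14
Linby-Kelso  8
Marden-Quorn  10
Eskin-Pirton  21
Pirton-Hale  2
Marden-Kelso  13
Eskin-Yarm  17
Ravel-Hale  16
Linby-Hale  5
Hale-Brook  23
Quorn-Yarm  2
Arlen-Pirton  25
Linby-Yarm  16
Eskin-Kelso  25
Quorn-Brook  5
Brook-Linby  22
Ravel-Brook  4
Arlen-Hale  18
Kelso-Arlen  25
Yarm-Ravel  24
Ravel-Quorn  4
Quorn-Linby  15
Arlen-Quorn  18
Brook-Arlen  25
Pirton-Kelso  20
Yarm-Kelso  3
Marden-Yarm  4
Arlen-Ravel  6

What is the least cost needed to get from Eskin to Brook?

$24

Shortest distances from Eskin:
Eskin: 0
Yarm: 17  (via Eskin)
Quorn: 19  (via Yarm)
Kelso: 20  (via Yarm)
Marden: 21  (via Yarm)
Pirton: 21  (via Eskin)
Ravel: 23  (via Quorn)
Hale: 23  (via Pirton)
Brook: 24  (via Quorn)
Shortest route: Eskin–Yarm–Quorn–Brook = $24.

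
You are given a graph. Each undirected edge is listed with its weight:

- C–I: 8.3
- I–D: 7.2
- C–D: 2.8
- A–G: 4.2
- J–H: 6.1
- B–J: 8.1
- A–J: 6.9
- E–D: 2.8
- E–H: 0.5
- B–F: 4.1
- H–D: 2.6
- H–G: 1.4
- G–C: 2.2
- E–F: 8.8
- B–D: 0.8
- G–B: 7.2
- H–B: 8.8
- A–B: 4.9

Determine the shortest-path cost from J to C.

9.7

Enumerating some paths:
J - H - D - C: 6.1+2.6+2.8 = 11.5
J - B - D - C: 8.1+0.8+2.8 = 11.7
J - H - G - C: 6.1+1.4+2.2 = 9.7
Cheapest is J - H - G - C at 9.7.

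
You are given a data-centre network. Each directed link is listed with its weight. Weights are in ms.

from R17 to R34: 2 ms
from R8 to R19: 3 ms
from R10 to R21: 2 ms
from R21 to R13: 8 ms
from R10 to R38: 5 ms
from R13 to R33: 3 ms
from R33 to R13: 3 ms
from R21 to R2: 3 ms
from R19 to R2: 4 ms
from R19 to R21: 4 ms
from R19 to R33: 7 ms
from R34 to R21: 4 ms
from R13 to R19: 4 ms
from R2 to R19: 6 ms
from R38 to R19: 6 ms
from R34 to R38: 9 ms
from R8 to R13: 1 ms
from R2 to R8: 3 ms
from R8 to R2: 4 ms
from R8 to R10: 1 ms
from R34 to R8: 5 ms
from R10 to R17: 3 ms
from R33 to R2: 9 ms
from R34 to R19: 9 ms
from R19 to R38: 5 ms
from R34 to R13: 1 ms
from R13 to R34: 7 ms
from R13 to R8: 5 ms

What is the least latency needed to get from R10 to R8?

8 ms

Shortest distances from R10:
R10: 0
R21: 2  (via R10)
R17: 3  (via R10)
R38: 5  (via R10)
R34: 5  (via R17)
R2: 5  (via R21)
R13: 6  (via R34)
R8: 8  (via R2)
Shortest route: R10 → R21 → R2 → R8 = 8 ms.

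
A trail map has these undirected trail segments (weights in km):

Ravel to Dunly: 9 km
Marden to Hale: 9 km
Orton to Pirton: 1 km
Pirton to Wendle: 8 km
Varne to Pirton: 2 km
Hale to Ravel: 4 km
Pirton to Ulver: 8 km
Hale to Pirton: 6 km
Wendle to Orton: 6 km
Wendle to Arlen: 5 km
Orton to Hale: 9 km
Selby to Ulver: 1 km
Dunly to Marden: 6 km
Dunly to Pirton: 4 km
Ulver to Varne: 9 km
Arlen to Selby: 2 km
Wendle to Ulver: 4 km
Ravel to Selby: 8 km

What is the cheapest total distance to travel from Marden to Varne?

Shortest distances from Marden:
Marden: 0
Dunly: 6  (via Marden)
Hale: 9  (via Marden)
Pirton: 10  (via Dunly)
Orton: 11  (via Pirton)
Varne: 12  (via Pirton)
Shortest route: Marden–Dunly–Pirton–Varne = 12 km.

12 km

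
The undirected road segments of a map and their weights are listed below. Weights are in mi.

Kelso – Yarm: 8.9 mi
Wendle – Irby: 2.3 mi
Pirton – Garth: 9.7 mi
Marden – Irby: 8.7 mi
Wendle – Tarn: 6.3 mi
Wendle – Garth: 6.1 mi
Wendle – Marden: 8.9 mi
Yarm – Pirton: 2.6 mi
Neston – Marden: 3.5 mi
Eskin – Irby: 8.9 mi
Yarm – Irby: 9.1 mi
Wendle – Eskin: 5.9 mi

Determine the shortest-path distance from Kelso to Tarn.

Running Dijkstra from Kelso:
Kelso: 0
Yarm: 8.9  (via Kelso)
Pirton: 11.5  (via Yarm)
Irby: 18  (via Yarm)
Wendle: 20.3  (via Irby)
Garth: 21.2  (via Pirton)
Eskin: 26.2  (via Wendle)
Tarn: 26.6  (via Wendle)
Shortest route: Kelso–Yarm–Irby–Wendle–Tarn = 26.6 mi.

26.6 mi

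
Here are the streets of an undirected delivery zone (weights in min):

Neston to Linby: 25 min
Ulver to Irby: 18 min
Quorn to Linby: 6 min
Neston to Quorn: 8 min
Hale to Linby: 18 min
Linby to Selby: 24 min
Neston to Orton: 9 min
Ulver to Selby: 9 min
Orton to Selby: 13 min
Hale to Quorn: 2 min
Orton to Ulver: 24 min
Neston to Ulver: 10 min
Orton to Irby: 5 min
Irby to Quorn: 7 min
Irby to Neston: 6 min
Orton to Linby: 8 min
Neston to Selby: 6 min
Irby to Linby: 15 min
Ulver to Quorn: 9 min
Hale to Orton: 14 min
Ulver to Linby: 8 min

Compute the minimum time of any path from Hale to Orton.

14 min

Shortest distances from Hale:
Hale: 0
Quorn: 2  (via Hale)
Linby: 8  (via Quorn)
Irby: 9  (via Quorn)
Neston: 10  (via Quorn)
Ulver: 11  (via Quorn)
Orton: 14  (via Hale)
Shortest route: Hale → Orton = 14 min.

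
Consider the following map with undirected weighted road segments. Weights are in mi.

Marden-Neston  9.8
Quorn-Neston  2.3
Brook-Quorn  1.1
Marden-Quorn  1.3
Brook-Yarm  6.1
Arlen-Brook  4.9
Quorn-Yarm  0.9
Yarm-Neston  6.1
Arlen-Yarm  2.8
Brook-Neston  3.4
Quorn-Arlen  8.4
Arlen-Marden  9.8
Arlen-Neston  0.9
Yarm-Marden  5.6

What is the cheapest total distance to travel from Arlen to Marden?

4.5 mi

Shortest distances from Arlen:
Arlen: 0
Neston: 0.9  (via Arlen)
Yarm: 2.8  (via Arlen)
Quorn: 3.2  (via Neston)
Brook: 4.3  (via Neston)
Marden: 4.5  (via Quorn)
Shortest route: Arlen–Neston–Quorn–Marden = 4.5 mi.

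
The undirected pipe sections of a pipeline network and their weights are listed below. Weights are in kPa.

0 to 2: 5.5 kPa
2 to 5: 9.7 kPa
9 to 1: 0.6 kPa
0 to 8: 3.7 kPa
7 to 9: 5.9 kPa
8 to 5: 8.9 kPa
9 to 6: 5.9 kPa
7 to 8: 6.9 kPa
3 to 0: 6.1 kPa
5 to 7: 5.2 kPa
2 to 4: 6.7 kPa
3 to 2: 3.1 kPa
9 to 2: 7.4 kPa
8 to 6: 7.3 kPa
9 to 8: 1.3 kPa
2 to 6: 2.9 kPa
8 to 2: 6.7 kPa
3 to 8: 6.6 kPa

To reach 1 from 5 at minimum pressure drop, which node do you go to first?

Enumerating some paths:
5 - 8 - 9 - 1: 8.9+1.3+0.6 = 10.8
5 - 7 - 9 - 1: 5.2+5.9+0.6 = 11.7
Cheapest is 5 - 8 - 9 - 1 at 10.8 kPa.
So from 5 the first move is to 8.

8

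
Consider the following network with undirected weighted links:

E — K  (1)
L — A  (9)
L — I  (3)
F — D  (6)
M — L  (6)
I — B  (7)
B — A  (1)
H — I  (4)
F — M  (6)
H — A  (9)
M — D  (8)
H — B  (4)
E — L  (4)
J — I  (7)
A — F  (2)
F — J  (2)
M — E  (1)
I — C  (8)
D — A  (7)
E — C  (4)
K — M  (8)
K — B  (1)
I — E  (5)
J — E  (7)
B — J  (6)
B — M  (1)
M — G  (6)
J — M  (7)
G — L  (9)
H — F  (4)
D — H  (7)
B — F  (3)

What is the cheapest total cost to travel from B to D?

Settle nodes by increasing distance from B:
B: 0
A: 1  (via B)
K: 1  (via B)
M: 1  (via B)
E: 2  (via K)
F: 3  (via B)
H: 4  (via B)
J: 5  (via F)
C: 6  (via E)
L: 6  (via E)
G: 7  (via M)
I: 7  (via B)
D: 8  (via A)
Shortest route: B–A–D = 8.

8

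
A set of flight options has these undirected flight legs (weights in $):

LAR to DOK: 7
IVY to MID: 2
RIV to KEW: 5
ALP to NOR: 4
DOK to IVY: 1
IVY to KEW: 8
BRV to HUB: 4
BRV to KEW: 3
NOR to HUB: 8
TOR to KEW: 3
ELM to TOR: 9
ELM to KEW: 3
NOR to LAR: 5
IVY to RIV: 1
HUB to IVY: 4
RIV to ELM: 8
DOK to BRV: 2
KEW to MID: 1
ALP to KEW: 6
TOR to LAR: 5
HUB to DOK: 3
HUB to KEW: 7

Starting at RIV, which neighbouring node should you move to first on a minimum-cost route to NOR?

Compare a few routes:
RIV–IVY–MID–KEW–ALP–NOR: 1+2+1+6+4 = 14
RIV–IVY–HUB–NOR: 1+4+8 = 13
The minimum is $13 via RIV–IVY–HUB–NOR.
So from RIV the first move is to IVY.

IVY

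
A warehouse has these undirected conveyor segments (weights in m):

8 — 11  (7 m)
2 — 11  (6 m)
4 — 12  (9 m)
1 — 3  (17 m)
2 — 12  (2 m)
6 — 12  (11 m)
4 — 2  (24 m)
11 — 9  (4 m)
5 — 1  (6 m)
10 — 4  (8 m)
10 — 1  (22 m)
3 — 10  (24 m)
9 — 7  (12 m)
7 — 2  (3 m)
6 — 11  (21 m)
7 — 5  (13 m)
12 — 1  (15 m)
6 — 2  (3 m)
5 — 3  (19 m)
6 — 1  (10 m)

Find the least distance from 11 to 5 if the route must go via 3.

Best 11 to 3: 11 → 2 → 6 → 1 → 3 costing 36
Shortest 3→5: 3 → 5 = 19
Total via 3: 36 + 19 = 55 m.

55 m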